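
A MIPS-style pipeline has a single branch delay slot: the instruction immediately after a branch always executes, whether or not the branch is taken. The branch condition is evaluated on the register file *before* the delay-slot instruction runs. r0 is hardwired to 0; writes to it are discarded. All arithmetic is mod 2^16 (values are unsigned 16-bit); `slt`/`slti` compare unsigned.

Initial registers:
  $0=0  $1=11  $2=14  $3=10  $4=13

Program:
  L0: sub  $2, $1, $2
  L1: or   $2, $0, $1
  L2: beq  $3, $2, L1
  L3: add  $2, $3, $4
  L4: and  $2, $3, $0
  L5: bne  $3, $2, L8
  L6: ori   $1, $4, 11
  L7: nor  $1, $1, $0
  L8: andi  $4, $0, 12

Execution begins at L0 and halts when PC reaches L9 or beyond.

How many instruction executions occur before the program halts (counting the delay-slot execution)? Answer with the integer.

8

PC=0  sub  $2, $1, $2        | $0=0 $1=11 $2=65533 $3=10 $4=13
PC=1  or   $2, $0, $1        | $0=0 $1=11 $2=11 $3=10 $4=13
PC=2  beq  $3, $2, L1        | $0=0 $1=11 $2=11 $3=10 $4=13  [not taken]
PC=3  add  $2, $3, $4        | $0=0 $1=11 $2=23 $3=10 $4=13
PC=4  and  $2, $3, $0        | $0=0 $1=11 $2=0 $3=10 $4=13
PC=5  bne  $3, $2, L8        | $0=0 $1=11 $2=0 $3=10 $4=13  [TAKEN]
PC=6  ori   $1, $4, 11       | $0=0 $1=15 $2=0 $3=10 $4=13
PC=8  andi  $4, $0, 12       | $0=0 $1=15 $2=0 $3=10 $4=0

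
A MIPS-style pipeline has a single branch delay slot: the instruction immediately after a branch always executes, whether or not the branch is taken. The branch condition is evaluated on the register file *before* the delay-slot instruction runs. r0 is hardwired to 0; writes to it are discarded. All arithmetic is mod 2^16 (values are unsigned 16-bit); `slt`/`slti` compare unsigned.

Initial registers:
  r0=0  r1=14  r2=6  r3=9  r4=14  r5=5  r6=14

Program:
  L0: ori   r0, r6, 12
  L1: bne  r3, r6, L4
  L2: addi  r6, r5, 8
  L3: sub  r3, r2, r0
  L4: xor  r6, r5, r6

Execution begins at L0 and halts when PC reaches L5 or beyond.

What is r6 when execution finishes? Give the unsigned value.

PC=0  ori   r0, r6, 12       | r0=0 r1=14 r2=6 r3=9 r4=14 r5=5 r6=14
PC=1  bne  r3, r6, L4        | r0=0 r1=14 r2=6 r3=9 r4=14 r5=5 r6=14  [TAKEN]
PC=2  addi  r6, r5, 8        | r0=0 r1=14 r2=6 r3=9 r4=14 r5=5 r6=13
PC=4  xor  r6, r5, r6        | r0=0 r1=14 r2=6 r3=9 r4=14 r5=5 r6=8

8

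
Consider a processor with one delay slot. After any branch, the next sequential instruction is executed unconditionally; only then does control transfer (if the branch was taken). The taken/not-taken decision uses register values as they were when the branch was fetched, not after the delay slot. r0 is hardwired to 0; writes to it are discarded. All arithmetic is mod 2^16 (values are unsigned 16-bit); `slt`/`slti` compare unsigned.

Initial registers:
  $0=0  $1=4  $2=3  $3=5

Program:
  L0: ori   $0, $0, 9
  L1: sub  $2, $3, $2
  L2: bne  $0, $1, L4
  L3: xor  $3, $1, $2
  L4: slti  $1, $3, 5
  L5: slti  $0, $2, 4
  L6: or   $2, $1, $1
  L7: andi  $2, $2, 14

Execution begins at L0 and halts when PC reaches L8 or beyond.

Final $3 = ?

6

#0 ori   $0, $0, 9 ; 0/4/3/5
#1 sub  $2, $3, $2 ; 0/4/2/5
#2 bne  $0, $1, L4 ; 0/4/2/5 ; →target
#3 xor  $3, $1, $2 ; 0/4/2/6
#4 slti  $1, $3, 5 ; 0/0/2/6
#5 slti  $0, $2, 4 ; 0/0/2/6
#6 or   $2, $1, $1 ; 0/0/0/6
#7 andi  $2, $2, 14 ; 0/0/0/6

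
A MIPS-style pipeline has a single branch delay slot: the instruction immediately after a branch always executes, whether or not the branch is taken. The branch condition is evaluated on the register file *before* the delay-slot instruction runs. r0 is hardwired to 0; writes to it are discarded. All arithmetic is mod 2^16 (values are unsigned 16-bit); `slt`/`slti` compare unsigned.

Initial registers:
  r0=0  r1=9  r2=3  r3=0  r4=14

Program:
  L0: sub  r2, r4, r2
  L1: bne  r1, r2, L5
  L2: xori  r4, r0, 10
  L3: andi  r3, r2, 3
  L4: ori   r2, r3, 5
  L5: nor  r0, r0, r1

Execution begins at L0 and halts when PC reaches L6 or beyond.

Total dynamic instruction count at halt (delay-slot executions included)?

4

  step pc=0: sub  r2, r4, r2  regs=(0,9,11,0,14)
  step pc=1: bne  r1, r2, L5  cond=T  regs=(0,9,11,0,14)
  step pc=2: xori  r4, r0, 10  regs=(0,9,11,0,10)
  step pc=5: nor  r0, r0, r1  regs=(0,9,11,0,10)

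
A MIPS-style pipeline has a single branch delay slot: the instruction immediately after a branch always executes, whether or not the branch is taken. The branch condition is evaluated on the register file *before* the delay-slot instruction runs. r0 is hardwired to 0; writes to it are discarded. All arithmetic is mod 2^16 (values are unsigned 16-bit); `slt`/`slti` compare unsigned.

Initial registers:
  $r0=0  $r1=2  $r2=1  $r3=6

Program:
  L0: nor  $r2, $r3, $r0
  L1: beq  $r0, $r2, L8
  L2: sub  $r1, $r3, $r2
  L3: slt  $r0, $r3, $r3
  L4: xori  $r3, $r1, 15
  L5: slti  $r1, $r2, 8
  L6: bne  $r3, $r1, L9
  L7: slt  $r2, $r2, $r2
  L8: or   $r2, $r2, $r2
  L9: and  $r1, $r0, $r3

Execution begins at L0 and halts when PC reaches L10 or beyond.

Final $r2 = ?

#0 nor  $r2, $r3, $r0 ; 0/2/65529/6
#1 beq  $r0, $r2, L8 ; 0/2/65529/6 ; →fallthru
#2 sub  $r1, $r3, $r2 ; 0/13/65529/6
#3 slt  $r0, $r3, $r3 ; 0/13/65529/6
#4 xori  $r3, $r1, 15 ; 0/13/65529/2
#5 slti  $r1, $r2, 8 ; 0/0/65529/2
#6 bne  $r3, $r1, L9 ; 0/0/65529/2 ; →target
#7 slt  $r2, $r2, $r2 ; 0/0/0/2
#9 and  $r1, $r0, $r3 ; 0/0/0/2

0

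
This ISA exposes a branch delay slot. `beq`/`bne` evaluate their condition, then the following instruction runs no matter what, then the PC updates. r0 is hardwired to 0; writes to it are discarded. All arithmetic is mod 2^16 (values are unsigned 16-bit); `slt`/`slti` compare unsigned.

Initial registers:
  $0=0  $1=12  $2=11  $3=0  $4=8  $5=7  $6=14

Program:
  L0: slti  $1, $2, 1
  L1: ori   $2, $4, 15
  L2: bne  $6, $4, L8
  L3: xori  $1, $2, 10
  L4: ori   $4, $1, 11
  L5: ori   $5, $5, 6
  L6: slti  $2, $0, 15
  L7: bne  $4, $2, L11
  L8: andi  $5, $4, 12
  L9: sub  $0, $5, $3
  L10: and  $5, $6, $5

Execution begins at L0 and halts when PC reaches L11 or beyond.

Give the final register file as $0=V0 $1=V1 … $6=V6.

$0=0 $1=5 $2=15 $3=0 $4=8 $5=8 $6=14

#0 slti  $1, $2, 1 ; 0/0/11/0/8/7/14
#1 ori   $2, $4, 15 ; 0/0/15/0/8/7/14
#2 bne  $6, $4, L8 ; 0/0/15/0/8/7/14 ; →target
#3 xori  $1, $2, 10 ; 0/5/15/0/8/7/14
#8 andi  $5, $4, 12 ; 0/5/15/0/8/8/14
#9 sub  $0, $5, $3 ; 0/5/15/0/8/8/14
#10 and  $5, $6, $5 ; 0/5/15/0/8/8/14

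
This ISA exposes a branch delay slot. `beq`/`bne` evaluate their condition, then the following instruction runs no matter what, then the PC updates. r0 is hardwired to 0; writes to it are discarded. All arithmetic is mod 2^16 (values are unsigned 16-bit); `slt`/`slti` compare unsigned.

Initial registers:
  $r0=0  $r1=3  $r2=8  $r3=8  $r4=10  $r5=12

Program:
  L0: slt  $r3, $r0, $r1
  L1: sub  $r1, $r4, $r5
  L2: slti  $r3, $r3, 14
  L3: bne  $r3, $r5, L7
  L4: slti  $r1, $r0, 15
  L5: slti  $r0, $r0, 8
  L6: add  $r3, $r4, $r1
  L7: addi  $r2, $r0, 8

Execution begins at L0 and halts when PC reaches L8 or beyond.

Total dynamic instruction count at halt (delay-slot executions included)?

6

#0 slt  $r3, $r0, $r1 ; 0/3/8/1/10/12
#1 sub  $r1, $r4, $r5 ; 0/65534/8/1/10/12
#2 slti  $r3, $r3, 14 ; 0/65534/8/1/10/12
#3 bne  $r3, $r5, L7 ; 0/65534/8/1/10/12 ; →target
#4 slti  $r1, $r0, 15 ; 0/1/8/1/10/12
#7 addi  $r2, $r0, 8 ; 0/1/8/1/10/12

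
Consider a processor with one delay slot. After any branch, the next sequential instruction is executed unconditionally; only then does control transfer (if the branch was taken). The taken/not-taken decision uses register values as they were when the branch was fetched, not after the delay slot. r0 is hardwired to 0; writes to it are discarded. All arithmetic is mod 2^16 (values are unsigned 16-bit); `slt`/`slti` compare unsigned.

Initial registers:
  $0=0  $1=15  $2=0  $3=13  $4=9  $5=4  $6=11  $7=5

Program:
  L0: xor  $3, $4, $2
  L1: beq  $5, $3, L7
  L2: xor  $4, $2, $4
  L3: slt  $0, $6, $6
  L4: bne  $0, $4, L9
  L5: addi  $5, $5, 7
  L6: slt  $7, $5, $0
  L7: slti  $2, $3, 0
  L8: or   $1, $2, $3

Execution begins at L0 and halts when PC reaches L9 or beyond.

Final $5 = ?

11

[0] xor  $3, $4, $2  →  {$0:0, $1:15, $2:0, $3:9, $4:9, $5:4, $6:11, $7:5}
[1] beq  $5, $3, L7  →  {$0:0, $1:15, $2:0, $3:9, $4:9, $5:4, $6:11, $7:5}  ⟨branch fallthrough⟩
[2] xor  $4, $2, $4  →  {$0:0, $1:15, $2:0, $3:9, $4:9, $5:4, $6:11, $7:5}
[3] slt  $0, $6, $6  →  {$0:0, $1:15, $2:0, $3:9, $4:9, $5:4, $6:11, $7:5}
[4] bne  $0, $4, L9  →  {$0:0, $1:15, $2:0, $3:9, $4:9, $5:4, $6:11, $7:5}  ⟨branch taken⟩
[5] addi  $5, $5, 7  →  {$0:0, $1:15, $2:0, $3:9, $4:9, $5:11, $6:11, $7:5}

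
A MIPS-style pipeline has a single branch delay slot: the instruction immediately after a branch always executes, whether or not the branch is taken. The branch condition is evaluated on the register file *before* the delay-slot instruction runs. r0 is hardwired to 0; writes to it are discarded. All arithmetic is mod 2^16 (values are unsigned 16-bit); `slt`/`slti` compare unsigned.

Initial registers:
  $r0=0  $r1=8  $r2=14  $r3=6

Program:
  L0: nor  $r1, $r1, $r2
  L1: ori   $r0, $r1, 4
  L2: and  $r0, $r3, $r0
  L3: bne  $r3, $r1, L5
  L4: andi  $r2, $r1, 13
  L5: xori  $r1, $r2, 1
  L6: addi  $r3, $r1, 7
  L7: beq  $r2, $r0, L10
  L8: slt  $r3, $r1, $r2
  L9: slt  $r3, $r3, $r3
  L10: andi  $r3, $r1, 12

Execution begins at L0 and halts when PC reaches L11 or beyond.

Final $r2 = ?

1

  step pc=0: nor  $r1, $r1, $r2  regs=(0,65521,14,6)
  step pc=1: ori   $r0, $r1, 4  regs=(0,65521,14,6)
  step pc=2: and  $r0, $r3, $r0  regs=(0,65521,14,6)
  step pc=3: bne  $r3, $r1, L5  cond=T  regs=(0,65521,14,6)
  step pc=4: andi  $r2, $r1, 13  regs=(0,65521,1,6)
  step pc=5: xori  $r1, $r2, 1  regs=(0,0,1,6)
  step pc=6: addi  $r3, $r1, 7  regs=(0,0,1,7)
  step pc=7: beq  $r2, $r0, L10  cond=F  regs=(0,0,1,7)
  step pc=8: slt  $r3, $r1, $r2  regs=(0,0,1,1)
  step pc=9: slt  $r3, $r3, $r3  regs=(0,0,1,0)
  step pc=10: andi  $r3, $r1, 12  regs=(0,0,1,0)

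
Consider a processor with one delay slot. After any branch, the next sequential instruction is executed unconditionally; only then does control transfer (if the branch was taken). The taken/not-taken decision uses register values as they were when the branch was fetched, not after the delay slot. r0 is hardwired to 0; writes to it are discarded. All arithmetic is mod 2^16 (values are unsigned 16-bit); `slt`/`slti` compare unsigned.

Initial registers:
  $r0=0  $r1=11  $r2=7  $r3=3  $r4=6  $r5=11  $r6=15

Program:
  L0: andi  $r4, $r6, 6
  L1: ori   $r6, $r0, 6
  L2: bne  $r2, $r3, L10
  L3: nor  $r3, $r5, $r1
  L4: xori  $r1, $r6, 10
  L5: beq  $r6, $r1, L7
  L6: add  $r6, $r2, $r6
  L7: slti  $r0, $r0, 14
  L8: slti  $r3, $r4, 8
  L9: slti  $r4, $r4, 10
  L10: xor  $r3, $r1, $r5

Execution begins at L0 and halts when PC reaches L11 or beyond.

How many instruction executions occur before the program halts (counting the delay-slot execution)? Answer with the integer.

5

  step pc=0: andi  $r4, $r6, 6  regs=(0,11,7,3,6,11,15)
  step pc=1: ori   $r6, $r0, 6  regs=(0,11,7,3,6,11,6)
  step pc=2: bne  $r2, $r3, L10  cond=T  regs=(0,11,7,3,6,11,6)
  step pc=3: nor  $r3, $r5, $r1  regs=(0,11,7,65524,6,11,6)
  step pc=10: xor  $r3, $r1, $r5  regs=(0,11,7,0,6,11,6)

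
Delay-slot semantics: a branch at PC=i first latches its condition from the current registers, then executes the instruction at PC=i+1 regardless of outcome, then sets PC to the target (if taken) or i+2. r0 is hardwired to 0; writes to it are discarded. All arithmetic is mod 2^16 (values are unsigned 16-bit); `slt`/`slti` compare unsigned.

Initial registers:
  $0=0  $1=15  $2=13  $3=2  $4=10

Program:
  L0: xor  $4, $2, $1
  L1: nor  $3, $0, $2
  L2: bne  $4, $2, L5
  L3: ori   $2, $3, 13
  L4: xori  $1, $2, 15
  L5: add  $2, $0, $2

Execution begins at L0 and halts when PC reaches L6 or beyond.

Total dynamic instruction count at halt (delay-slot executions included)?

[0] xor  $4, $2, $1  →  {$0:0, $1:15, $2:13, $3:2, $4:2}
[1] nor  $3, $0, $2  →  {$0:0, $1:15, $2:13, $3:65522, $4:2}
[2] bne  $4, $2, L5  →  {$0:0, $1:15, $2:13, $3:65522, $4:2}  ⟨branch taken⟩
[3] ori   $2, $3, 13  →  {$0:0, $1:15, $2:65535, $3:65522, $4:2}
[5] add  $2, $0, $2  →  {$0:0, $1:15, $2:65535, $3:65522, $4:2}

5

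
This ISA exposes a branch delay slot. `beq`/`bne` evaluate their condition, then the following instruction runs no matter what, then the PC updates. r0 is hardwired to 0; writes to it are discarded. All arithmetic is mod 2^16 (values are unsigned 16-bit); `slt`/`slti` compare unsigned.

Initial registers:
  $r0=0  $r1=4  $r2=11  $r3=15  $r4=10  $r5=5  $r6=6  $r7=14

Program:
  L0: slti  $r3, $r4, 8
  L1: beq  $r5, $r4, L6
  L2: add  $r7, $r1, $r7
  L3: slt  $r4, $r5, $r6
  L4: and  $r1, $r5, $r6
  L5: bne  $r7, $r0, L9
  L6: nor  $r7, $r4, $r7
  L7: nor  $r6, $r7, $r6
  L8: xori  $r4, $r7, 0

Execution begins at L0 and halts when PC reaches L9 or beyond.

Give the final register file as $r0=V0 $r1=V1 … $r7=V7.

$r0=0 $r1=4 $r2=11 $r3=0 $r4=1 $r5=5 $r6=6 $r7=65516

PC=0  slti  $r3, $r4, 8      | $r0=0 $r1=4 $r2=11 $r3=0 $r4=10 $r5=5 $r6=6 $r7=14
PC=1  beq  $r5, $r4, L6      | $r0=0 $r1=4 $r2=11 $r3=0 $r4=10 $r5=5 $r6=6 $r7=14  [not taken]
PC=2  add  $r7, $r1, $r7     | $r0=0 $r1=4 $r2=11 $r3=0 $r4=10 $r5=5 $r6=6 $r7=18
PC=3  slt  $r4, $r5, $r6     | $r0=0 $r1=4 $r2=11 $r3=0 $r4=1 $r5=5 $r6=6 $r7=18
PC=4  and  $r1, $r5, $r6     | $r0=0 $r1=4 $r2=11 $r3=0 $r4=1 $r5=5 $r6=6 $r7=18
PC=5  bne  $r7, $r0, L9      | $r0=0 $r1=4 $r2=11 $r3=0 $r4=1 $r5=5 $r6=6 $r7=18  [TAKEN]
PC=6  nor  $r7, $r4, $r7     | $r0=0 $r1=4 $r2=11 $r3=0 $r4=1 $r5=5 $r6=6 $r7=65516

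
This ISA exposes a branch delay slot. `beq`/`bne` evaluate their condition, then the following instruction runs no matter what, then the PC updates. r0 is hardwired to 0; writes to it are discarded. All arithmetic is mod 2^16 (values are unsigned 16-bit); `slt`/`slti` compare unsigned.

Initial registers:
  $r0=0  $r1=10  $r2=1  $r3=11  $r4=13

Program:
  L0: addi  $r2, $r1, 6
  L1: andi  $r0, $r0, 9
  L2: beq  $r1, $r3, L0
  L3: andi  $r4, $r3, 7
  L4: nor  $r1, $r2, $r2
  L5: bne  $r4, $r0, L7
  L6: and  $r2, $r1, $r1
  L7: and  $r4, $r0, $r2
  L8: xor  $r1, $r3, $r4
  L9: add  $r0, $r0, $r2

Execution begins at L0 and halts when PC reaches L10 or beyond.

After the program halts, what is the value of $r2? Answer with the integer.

#0 addi  $r2, $r1, 6 ; 0/10/16/11/13
#1 andi  $r0, $r0, 9 ; 0/10/16/11/13
#2 beq  $r1, $r3, L0 ; 0/10/16/11/13 ; →fallthru
#3 andi  $r4, $r3, 7 ; 0/10/16/11/3
#4 nor  $r1, $r2, $r2 ; 0/65519/16/11/3
#5 bne  $r4, $r0, L7 ; 0/65519/16/11/3 ; →target
#6 and  $r2, $r1, $r1 ; 0/65519/65519/11/3
#7 and  $r4, $r0, $r2 ; 0/65519/65519/11/0
#8 xor  $r1, $r3, $r4 ; 0/11/65519/11/0
#9 add  $r0, $r0, $r2 ; 0/11/65519/11/0

65519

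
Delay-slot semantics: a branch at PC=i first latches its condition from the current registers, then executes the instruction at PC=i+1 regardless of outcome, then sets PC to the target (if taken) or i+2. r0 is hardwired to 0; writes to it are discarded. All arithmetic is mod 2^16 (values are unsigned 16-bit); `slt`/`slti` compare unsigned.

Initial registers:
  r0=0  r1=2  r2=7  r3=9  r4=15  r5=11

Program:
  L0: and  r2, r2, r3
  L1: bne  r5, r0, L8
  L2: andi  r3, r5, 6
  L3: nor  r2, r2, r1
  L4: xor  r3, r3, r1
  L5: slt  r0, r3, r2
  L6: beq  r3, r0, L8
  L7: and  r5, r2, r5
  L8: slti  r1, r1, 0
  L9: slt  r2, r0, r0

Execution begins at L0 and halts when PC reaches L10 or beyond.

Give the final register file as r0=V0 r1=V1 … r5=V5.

r0=0 r1=0 r2=0 r3=2 r4=15 r5=11

[0] and  r2, r2, r3  →  {r0:0, r1:2, r2:1, r3:9, r4:15, r5:11}
[1] bne  r5, r0, L8  →  {r0:0, r1:2, r2:1, r3:9, r4:15, r5:11}  ⟨branch taken⟩
[2] andi  r3, r5, 6  →  {r0:0, r1:2, r2:1, r3:2, r4:15, r5:11}
[8] slti  r1, r1, 0  →  {r0:0, r1:0, r2:1, r3:2, r4:15, r5:11}
[9] slt  r2, r0, r0  →  {r0:0, r1:0, r2:0, r3:2, r4:15, r5:11}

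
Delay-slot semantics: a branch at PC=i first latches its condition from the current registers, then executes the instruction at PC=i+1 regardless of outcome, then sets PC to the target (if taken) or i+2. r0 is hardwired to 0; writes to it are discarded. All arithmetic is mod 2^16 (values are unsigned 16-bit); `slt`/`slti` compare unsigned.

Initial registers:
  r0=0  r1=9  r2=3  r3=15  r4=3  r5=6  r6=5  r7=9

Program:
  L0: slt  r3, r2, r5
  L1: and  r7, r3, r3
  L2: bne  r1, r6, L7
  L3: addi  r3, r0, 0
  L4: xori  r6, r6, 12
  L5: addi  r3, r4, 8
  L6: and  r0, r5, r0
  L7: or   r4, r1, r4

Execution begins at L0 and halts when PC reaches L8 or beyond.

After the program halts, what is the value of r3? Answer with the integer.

0

#0 slt  r3, r2, r5 ; 0/9/3/1/3/6/5/9
#1 and  r7, r3, r3 ; 0/9/3/1/3/6/5/1
#2 bne  r1, r6, L7 ; 0/9/3/1/3/6/5/1 ; →target
#3 addi  r3, r0, 0 ; 0/9/3/0/3/6/5/1
#7 or   r4, r1, r4 ; 0/9/3/0/11/6/5/1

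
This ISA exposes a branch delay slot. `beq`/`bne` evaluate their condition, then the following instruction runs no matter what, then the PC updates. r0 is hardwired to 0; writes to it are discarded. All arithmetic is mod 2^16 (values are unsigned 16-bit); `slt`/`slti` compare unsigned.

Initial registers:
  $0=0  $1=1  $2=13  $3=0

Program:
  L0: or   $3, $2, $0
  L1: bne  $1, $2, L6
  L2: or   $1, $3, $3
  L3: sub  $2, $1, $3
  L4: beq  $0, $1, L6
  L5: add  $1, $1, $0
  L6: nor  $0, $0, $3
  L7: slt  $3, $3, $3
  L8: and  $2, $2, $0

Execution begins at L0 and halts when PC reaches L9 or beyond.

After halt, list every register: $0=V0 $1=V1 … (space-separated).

PC=0  or   $3, $2, $0        | $0=0 $1=1 $2=13 $3=13
PC=1  bne  $1, $2, L6        | $0=0 $1=1 $2=13 $3=13  [TAKEN]
PC=2  or   $1, $3, $3        | $0=0 $1=13 $2=13 $3=13
PC=6  nor  $0, $0, $3        | $0=0 $1=13 $2=13 $3=13
PC=7  slt  $3, $3, $3        | $0=0 $1=13 $2=13 $3=0
PC=8  and  $2, $2, $0        | $0=0 $1=13 $2=0 $3=0

$0=0 $1=13 $2=0 $3=0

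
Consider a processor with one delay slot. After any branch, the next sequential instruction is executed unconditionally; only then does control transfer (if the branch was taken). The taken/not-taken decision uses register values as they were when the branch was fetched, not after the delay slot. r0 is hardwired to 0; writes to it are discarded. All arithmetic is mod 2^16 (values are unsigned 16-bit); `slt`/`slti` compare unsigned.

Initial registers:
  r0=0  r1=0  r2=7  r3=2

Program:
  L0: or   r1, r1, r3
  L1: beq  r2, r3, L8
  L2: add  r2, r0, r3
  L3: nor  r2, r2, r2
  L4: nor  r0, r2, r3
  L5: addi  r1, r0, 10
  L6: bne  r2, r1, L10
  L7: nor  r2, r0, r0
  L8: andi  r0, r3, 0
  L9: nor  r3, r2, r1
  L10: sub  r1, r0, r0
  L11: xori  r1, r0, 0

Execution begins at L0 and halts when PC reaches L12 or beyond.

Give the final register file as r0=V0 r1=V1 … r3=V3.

r0=0 r1=0 r2=65535 r3=2

#0 or   r1, r1, r3 ; 0/2/7/2
#1 beq  r2, r3, L8 ; 0/2/7/2 ; →fallthru
#2 add  r2, r0, r3 ; 0/2/2/2
#3 nor  r2, r2, r2 ; 0/2/65533/2
#4 nor  r0, r2, r3 ; 0/2/65533/2
#5 addi  r1, r0, 10 ; 0/10/65533/2
#6 bne  r2, r1, L10 ; 0/10/65533/2 ; →target
#7 nor  r2, r0, r0 ; 0/10/65535/2
#10 sub  r1, r0, r0 ; 0/0/65535/2
#11 xori  r1, r0, 0 ; 0/0/65535/2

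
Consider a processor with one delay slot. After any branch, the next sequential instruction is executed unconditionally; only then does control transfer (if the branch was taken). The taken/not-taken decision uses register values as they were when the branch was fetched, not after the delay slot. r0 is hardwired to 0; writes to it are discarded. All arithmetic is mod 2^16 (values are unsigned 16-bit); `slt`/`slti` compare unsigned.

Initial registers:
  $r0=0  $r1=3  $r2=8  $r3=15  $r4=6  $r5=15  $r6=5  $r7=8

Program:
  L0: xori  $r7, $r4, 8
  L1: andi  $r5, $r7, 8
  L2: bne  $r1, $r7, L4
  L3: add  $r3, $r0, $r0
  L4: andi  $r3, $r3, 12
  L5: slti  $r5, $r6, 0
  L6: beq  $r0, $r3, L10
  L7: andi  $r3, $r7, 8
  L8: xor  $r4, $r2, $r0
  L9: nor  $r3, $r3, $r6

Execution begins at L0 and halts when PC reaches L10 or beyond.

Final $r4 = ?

  step pc=0: xori  $r7, $r4, 8  regs=(0,3,8,15,6,15,5,14)
  step pc=1: andi  $r5, $r7, 8  regs=(0,3,8,15,6,8,5,14)
  step pc=2: bne  $r1, $r7, L4  cond=T  regs=(0,3,8,15,6,8,5,14)
  step pc=3: add  $r3, $r0, $r0  regs=(0,3,8,0,6,8,5,14)
  step pc=4: andi  $r3, $r3, 12  regs=(0,3,8,0,6,8,5,14)
  step pc=5: slti  $r5, $r6, 0  regs=(0,3,8,0,6,0,5,14)
  step pc=6: beq  $r0, $r3, L10  cond=T  regs=(0,3,8,0,6,0,5,14)
  step pc=7: andi  $r3, $r7, 8  regs=(0,3,8,8,6,0,5,14)

6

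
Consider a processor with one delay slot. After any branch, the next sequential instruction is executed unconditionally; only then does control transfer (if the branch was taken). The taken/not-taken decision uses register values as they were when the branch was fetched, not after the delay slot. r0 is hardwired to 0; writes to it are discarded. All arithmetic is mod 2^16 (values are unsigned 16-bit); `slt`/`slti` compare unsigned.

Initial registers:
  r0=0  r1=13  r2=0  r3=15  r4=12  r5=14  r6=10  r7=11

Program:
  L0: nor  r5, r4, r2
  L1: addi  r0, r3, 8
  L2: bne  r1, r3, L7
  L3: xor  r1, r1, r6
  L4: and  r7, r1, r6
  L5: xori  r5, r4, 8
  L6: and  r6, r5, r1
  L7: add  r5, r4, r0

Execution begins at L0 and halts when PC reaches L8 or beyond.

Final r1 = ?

7

PC=0  nor  r5, r4, r2        | r0=0 r1=13 r2=0 r3=15 r4=12 r5=65523 r6=10 r7=11
PC=1  addi  r0, r3, 8        | r0=0 r1=13 r2=0 r3=15 r4=12 r5=65523 r6=10 r7=11
PC=2  bne  r1, r3, L7        | r0=0 r1=13 r2=0 r3=15 r4=12 r5=65523 r6=10 r7=11  [TAKEN]
PC=3  xor  r1, r1, r6        | r0=0 r1=7 r2=0 r3=15 r4=12 r5=65523 r6=10 r7=11
PC=7  add  r5, r4, r0        | r0=0 r1=7 r2=0 r3=15 r4=12 r5=12 r6=10 r7=11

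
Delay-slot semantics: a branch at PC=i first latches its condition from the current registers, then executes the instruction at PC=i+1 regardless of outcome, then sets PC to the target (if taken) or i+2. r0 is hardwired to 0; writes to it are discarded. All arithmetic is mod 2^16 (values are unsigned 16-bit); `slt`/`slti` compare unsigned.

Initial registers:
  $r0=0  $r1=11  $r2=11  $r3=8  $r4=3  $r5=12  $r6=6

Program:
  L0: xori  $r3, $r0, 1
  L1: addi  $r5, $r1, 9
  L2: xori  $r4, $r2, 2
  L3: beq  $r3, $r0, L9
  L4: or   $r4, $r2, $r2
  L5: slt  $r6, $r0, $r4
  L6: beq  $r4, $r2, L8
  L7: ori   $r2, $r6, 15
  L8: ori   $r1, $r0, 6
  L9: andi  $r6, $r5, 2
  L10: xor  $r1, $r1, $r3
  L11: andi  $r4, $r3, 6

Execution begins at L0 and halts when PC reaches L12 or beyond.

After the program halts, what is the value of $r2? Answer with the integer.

[0] xori  $r3, $r0, 1  →  {$r0:0, $r1:11, $r2:11, $r3:1, $r4:3, $r5:12, $r6:6}
[1] addi  $r5, $r1, 9  →  {$r0:0, $r1:11, $r2:11, $r3:1, $r4:3, $r5:20, $r6:6}
[2] xori  $r4, $r2, 2  →  {$r0:0, $r1:11, $r2:11, $r3:1, $r4:9, $r5:20, $r6:6}
[3] beq  $r3, $r0, L9  →  {$r0:0, $r1:11, $r2:11, $r3:1, $r4:9, $r5:20, $r6:6}  ⟨branch fallthrough⟩
[4] or   $r4, $r2, $r2  →  {$r0:0, $r1:11, $r2:11, $r3:1, $r4:11, $r5:20, $r6:6}
[5] slt  $r6, $r0, $r4  →  {$r0:0, $r1:11, $r2:11, $r3:1, $r4:11, $r5:20, $r6:1}
[6] beq  $r4, $r2, L8  →  {$r0:0, $r1:11, $r2:11, $r3:1, $r4:11, $r5:20, $r6:1}  ⟨branch taken⟩
[7] ori   $r2, $r6, 15  →  {$r0:0, $r1:11, $r2:15, $r3:1, $r4:11, $r5:20, $r6:1}
[8] ori   $r1, $r0, 6  →  {$r0:0, $r1:6, $r2:15, $r3:1, $r4:11, $r5:20, $r6:1}
[9] andi  $r6, $r5, 2  →  {$r0:0, $r1:6, $r2:15, $r3:1, $r4:11, $r5:20, $r6:0}
[10] xor  $r1, $r1, $r3  →  {$r0:0, $r1:7, $r2:15, $r3:1, $r4:11, $r5:20, $r6:0}
[11] andi  $r4, $r3, 6  →  {$r0:0, $r1:7, $r2:15, $r3:1, $r4:0, $r5:20, $r6:0}

15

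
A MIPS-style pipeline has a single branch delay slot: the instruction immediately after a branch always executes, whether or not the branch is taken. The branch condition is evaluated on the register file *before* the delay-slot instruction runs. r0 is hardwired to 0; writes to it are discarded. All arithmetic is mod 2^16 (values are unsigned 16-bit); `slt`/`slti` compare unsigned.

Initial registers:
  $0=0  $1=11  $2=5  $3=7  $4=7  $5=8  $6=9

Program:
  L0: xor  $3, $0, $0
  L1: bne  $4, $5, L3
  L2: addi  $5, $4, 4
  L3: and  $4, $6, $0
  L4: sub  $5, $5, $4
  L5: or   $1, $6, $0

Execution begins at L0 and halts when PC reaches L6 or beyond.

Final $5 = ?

  step pc=0: xor  $3, $0, $0  regs=(0,11,5,0,7,8,9)
  step pc=1: bne  $4, $5, L3  cond=T  regs=(0,11,5,0,7,8,9)
  step pc=2: addi  $5, $4, 4  regs=(0,11,5,0,7,11,9)
  step pc=3: and  $4, $6, $0  regs=(0,11,5,0,0,11,9)
  step pc=4: sub  $5, $5, $4  regs=(0,11,5,0,0,11,9)
  step pc=5: or   $1, $6, $0  regs=(0,9,5,0,0,11,9)

11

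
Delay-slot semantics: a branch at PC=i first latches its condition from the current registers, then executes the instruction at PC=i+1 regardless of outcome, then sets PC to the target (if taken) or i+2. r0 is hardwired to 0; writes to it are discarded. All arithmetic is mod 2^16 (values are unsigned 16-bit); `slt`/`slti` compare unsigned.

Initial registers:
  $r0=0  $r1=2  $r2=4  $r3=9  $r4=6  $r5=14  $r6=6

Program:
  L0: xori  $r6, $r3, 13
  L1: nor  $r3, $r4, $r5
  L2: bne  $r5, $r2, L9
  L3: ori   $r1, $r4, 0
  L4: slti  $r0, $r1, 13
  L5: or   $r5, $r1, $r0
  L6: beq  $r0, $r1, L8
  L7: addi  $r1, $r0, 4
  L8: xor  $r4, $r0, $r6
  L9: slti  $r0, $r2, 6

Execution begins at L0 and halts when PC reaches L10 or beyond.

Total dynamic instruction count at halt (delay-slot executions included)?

  step pc=0: xori  $r6, $r3, 13  regs=(0,2,4,9,6,14,4)
  step pc=1: nor  $r3, $r4, $r5  regs=(0,2,4,65521,6,14,4)
  step pc=2: bne  $r5, $r2, L9  cond=T  regs=(0,2,4,65521,6,14,4)
  step pc=3: ori   $r1, $r4, 0  regs=(0,6,4,65521,6,14,4)
  step pc=9: slti  $r0, $r2, 6  regs=(0,6,4,65521,6,14,4)

5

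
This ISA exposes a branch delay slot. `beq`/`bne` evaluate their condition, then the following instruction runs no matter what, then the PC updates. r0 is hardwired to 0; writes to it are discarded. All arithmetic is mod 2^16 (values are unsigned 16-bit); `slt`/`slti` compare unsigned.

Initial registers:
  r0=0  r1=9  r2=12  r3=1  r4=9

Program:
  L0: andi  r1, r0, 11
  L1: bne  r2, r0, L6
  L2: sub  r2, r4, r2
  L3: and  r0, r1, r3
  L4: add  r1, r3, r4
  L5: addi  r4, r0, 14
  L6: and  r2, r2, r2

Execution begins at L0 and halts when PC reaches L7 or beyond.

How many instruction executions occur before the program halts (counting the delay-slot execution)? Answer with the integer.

4

  step pc=0: andi  r1, r0, 11  regs=(0,0,12,1,9)
  step pc=1: bne  r2, r0, L6  cond=T  regs=(0,0,12,1,9)
  step pc=2: sub  r2, r4, r2  regs=(0,0,65533,1,9)
  step pc=6: and  r2, r2, r2  regs=(0,0,65533,1,9)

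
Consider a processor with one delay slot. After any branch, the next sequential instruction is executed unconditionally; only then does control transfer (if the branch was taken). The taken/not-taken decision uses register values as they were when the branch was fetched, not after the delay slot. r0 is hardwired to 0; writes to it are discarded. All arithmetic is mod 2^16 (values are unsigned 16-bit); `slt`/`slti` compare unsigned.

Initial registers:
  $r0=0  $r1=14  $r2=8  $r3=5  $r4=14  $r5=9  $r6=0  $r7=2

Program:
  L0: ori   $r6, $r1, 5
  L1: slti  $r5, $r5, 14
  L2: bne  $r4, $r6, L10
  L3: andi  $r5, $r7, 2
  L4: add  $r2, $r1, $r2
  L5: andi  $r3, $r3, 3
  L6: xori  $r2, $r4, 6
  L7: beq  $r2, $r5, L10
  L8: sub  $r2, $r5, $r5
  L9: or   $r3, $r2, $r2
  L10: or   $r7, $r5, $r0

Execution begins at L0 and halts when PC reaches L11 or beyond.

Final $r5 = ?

#0 ori   $r6, $r1, 5 ; 0/14/8/5/14/9/15/2
#1 slti  $r5, $r5, 14 ; 0/14/8/5/14/1/15/2
#2 bne  $r4, $r6, L10 ; 0/14/8/5/14/1/15/2 ; →target
#3 andi  $r5, $r7, 2 ; 0/14/8/5/14/2/15/2
#10 or   $r7, $r5, $r0 ; 0/14/8/5/14/2/15/2

2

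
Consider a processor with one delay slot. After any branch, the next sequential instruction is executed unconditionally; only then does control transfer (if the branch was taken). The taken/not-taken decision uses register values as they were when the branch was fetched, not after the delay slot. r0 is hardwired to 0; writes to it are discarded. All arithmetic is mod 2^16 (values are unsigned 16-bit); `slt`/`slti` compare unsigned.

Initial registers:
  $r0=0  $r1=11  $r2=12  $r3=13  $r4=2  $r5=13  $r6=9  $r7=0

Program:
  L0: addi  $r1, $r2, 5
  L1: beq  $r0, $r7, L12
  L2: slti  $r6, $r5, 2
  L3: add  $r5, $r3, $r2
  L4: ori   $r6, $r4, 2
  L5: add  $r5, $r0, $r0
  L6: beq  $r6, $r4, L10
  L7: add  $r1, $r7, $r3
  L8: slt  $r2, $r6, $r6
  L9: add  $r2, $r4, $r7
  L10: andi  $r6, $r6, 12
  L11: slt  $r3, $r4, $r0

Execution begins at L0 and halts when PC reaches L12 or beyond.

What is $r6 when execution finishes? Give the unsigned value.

#0 addi  $r1, $r2, 5 ; 0/17/12/13/2/13/9/0
#1 beq  $r0, $r7, L12 ; 0/17/12/13/2/13/9/0 ; →target
#2 slti  $r6, $r5, 2 ; 0/17/12/13/2/13/0/0

0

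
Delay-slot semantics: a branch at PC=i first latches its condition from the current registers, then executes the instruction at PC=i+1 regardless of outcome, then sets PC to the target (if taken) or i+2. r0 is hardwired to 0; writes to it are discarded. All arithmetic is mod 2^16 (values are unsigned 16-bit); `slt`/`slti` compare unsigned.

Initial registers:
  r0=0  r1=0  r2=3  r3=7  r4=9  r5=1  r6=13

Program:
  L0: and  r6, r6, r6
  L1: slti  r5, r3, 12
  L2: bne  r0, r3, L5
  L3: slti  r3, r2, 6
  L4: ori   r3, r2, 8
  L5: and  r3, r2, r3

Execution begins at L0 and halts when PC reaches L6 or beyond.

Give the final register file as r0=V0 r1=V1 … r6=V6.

[0] and  r6, r6, r6  →  {r0:0, r1:0, r2:3, r3:7, r4:9, r5:1, r6:13}
[1] slti  r5, r3, 12  →  {r0:0, r1:0, r2:3, r3:7, r4:9, r5:1, r6:13}
[2] bne  r0, r3, L5  →  {r0:0, r1:0, r2:3, r3:7, r4:9, r5:1, r6:13}  ⟨branch taken⟩
[3] slti  r3, r2, 6  →  {r0:0, r1:0, r2:3, r3:1, r4:9, r5:1, r6:13}
[5] and  r3, r2, r3  →  {r0:0, r1:0, r2:3, r3:1, r4:9, r5:1, r6:13}

r0=0 r1=0 r2=3 r3=1 r4=9 r5=1 r6=13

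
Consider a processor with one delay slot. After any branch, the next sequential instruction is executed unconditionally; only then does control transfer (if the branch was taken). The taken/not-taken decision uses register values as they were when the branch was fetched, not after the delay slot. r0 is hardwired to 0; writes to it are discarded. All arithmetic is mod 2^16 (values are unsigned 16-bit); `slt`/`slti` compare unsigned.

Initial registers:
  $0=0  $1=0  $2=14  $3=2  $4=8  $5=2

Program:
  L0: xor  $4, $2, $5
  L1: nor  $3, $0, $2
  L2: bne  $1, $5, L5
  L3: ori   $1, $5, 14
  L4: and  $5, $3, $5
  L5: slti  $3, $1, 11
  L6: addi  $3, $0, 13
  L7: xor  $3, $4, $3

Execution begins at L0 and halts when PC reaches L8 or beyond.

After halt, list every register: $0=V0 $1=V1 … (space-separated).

$0=0 $1=14 $2=14 $3=1 $4=12 $5=2

  step pc=0: xor  $4, $2, $5  regs=(0,0,14,2,12,2)
  step pc=1: nor  $3, $0, $2  regs=(0,0,14,65521,12,2)
  step pc=2: bne  $1, $5, L5  cond=T  regs=(0,0,14,65521,12,2)
  step pc=3: ori   $1, $5, 14  regs=(0,14,14,65521,12,2)
  step pc=5: slti  $3, $1, 11  regs=(0,14,14,0,12,2)
  step pc=6: addi  $3, $0, 13  regs=(0,14,14,13,12,2)
  step pc=7: xor  $3, $4, $3  regs=(0,14,14,1,12,2)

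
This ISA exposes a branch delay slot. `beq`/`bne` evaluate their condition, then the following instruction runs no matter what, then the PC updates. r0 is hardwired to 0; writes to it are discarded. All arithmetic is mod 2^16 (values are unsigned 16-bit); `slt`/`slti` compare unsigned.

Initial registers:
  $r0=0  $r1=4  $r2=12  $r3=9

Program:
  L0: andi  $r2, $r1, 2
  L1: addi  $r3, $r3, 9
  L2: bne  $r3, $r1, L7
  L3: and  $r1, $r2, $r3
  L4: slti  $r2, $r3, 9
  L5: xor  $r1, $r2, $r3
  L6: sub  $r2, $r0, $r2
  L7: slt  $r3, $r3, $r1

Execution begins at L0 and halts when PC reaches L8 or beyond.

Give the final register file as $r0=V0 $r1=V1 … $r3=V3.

  step pc=0: andi  $r2, $r1, 2  regs=(0,4,0,9)
  step pc=1: addi  $r3, $r3, 9  regs=(0,4,0,18)
  step pc=2: bne  $r3, $r1, L7  cond=T  regs=(0,4,0,18)
  step pc=3: and  $r1, $r2, $r3  regs=(0,0,0,18)
  step pc=7: slt  $r3, $r3, $r1  regs=(0,0,0,0)

$r0=0 $r1=0 $r2=0 $r3=0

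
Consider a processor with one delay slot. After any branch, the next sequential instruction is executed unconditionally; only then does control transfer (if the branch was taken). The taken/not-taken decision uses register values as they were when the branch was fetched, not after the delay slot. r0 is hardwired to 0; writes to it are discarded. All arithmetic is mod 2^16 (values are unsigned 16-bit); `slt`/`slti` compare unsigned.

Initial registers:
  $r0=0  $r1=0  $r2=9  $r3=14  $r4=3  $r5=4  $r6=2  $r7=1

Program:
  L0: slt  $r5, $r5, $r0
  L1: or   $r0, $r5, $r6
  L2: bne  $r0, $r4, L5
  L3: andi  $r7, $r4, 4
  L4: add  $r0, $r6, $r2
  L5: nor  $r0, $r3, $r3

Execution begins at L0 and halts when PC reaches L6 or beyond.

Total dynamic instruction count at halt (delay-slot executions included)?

5

[0] slt  $r5, $r5, $r0  →  {$r0:0, $r1:0, $r2:9, $r3:14, $r4:3, $r5:0, $r6:2, $r7:1}
[1] or   $r0, $r5, $r6  →  {$r0:0, $r1:0, $r2:9, $r3:14, $r4:3, $r5:0, $r6:2, $r7:1}
[2] bne  $r0, $r4, L5  →  {$r0:0, $r1:0, $r2:9, $r3:14, $r4:3, $r5:0, $r6:2, $r7:1}  ⟨branch taken⟩
[3] andi  $r7, $r4, 4  →  {$r0:0, $r1:0, $r2:9, $r3:14, $r4:3, $r5:0, $r6:2, $r7:0}
[5] nor  $r0, $r3, $r3  →  {$r0:0, $r1:0, $r2:9, $r3:14, $r4:3, $r5:0, $r6:2, $r7:0}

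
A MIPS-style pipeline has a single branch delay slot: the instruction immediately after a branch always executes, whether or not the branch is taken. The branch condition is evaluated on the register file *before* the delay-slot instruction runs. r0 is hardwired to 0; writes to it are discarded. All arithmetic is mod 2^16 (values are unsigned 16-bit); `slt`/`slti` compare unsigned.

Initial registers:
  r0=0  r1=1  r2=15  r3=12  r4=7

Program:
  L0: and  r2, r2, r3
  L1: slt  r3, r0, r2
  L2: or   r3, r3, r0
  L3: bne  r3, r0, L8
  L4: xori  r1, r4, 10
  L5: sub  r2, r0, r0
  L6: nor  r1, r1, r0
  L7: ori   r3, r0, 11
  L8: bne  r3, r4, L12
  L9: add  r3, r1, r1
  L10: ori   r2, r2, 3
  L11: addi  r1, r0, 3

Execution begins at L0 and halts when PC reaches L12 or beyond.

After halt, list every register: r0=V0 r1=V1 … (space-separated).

  step pc=0: and  r2, r2, r3  regs=(0,1,12,12,7)
  step pc=1: slt  r3, r0, r2  regs=(0,1,12,1,7)
  step pc=2: or   r3, r3, r0  regs=(0,1,12,1,7)
  step pc=3: bne  r3, r0, L8  cond=T  regs=(0,1,12,1,7)
  step pc=4: xori  r1, r4, 10  regs=(0,13,12,1,7)
  step pc=8: bne  r3, r4, L12  cond=T  regs=(0,13,12,1,7)
  step pc=9: add  r3, r1, r1  regs=(0,13,12,26,7)

r0=0 r1=13 r2=12 r3=26 r4=7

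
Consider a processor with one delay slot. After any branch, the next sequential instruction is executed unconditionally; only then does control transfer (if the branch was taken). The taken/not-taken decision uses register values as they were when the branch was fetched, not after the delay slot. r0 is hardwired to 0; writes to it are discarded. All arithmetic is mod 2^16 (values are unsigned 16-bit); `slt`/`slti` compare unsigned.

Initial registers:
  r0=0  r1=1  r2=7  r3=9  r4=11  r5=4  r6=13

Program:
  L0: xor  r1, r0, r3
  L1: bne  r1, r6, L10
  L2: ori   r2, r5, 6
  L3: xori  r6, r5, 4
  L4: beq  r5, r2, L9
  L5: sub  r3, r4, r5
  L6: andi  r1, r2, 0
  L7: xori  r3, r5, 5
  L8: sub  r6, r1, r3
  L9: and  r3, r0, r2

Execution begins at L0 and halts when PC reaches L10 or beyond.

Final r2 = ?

6

#0 xor  r1, r0, r3 ; 0/9/7/9/11/4/13
#1 bne  r1, r6, L10 ; 0/9/7/9/11/4/13 ; →target
#2 ori   r2, r5, 6 ; 0/9/6/9/11/4/13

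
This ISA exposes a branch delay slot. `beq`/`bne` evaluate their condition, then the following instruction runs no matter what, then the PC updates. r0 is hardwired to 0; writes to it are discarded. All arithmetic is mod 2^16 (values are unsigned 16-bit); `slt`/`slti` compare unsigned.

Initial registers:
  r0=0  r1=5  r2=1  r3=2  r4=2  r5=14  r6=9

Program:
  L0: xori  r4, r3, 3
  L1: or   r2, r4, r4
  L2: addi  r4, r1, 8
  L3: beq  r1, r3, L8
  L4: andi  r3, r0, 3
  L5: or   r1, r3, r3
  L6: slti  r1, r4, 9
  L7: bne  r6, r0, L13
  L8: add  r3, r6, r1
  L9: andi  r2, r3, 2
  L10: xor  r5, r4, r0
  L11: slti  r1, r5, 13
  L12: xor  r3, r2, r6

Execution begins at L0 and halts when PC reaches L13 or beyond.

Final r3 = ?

PC=0  xori  r4, r3, 3        | r0=0 r1=5 r2=1 r3=2 r4=1 r5=14 r6=9
PC=1  or   r2, r4, r4        | r0=0 r1=5 r2=1 r3=2 r4=1 r5=14 r6=9
PC=2  addi  r4, r1, 8        | r0=0 r1=5 r2=1 r3=2 r4=13 r5=14 r6=9
PC=3  beq  r1, r3, L8        | r0=0 r1=5 r2=1 r3=2 r4=13 r5=14 r6=9  [not taken]
PC=4  andi  r3, r0, 3        | r0=0 r1=5 r2=1 r3=0 r4=13 r5=14 r6=9
PC=5  or   r1, r3, r3        | r0=0 r1=0 r2=1 r3=0 r4=13 r5=14 r6=9
PC=6  slti  r1, r4, 9        | r0=0 r1=0 r2=1 r3=0 r4=13 r5=14 r6=9
PC=7  bne  r6, r0, L13       | r0=0 r1=0 r2=1 r3=0 r4=13 r5=14 r6=9  [TAKEN]
PC=8  add  r3, r6, r1        | r0=0 r1=0 r2=1 r3=9 r4=13 r5=14 r6=9

9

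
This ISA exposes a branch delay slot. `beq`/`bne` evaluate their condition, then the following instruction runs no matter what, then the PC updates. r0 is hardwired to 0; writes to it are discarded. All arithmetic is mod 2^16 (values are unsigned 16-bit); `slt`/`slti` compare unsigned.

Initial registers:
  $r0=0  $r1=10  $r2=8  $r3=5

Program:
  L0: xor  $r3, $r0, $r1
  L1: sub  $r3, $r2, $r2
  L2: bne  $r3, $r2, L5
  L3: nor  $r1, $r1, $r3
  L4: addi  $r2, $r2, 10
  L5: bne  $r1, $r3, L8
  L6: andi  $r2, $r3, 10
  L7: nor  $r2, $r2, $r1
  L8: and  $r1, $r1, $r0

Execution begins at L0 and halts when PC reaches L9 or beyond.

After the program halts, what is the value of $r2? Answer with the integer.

[0] xor  $r3, $r0, $r1  →  {$r0:0, $r1:10, $r2:8, $r3:10}
[1] sub  $r3, $r2, $r2  →  {$r0:0, $r1:10, $r2:8, $r3:0}
[2] bne  $r3, $r2, L5  →  {$r0:0, $r1:10, $r2:8, $r3:0}  ⟨branch taken⟩
[3] nor  $r1, $r1, $r3  →  {$r0:0, $r1:65525, $r2:8, $r3:0}
[5] bne  $r1, $r3, L8  →  {$r0:0, $r1:65525, $r2:8, $r3:0}  ⟨branch taken⟩
[6] andi  $r2, $r3, 10  →  {$r0:0, $r1:65525, $r2:0, $r3:0}
[8] and  $r1, $r1, $r0  →  {$r0:0, $r1:0, $r2:0, $r3:0}

0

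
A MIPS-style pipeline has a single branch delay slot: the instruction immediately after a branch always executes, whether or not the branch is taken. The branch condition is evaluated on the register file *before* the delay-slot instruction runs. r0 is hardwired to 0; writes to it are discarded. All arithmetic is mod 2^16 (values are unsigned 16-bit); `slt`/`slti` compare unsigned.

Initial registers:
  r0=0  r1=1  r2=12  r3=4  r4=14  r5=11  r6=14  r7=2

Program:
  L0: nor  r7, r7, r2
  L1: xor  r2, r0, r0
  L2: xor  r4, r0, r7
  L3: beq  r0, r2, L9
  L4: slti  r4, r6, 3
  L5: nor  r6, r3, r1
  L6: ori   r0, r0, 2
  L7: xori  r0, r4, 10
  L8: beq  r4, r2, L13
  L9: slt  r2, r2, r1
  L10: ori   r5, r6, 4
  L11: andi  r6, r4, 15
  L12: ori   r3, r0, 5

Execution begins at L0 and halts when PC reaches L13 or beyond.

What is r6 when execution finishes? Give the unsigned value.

#0 nor  r7, r7, r2 ; 0/1/12/4/14/11/14/65521
#1 xor  r2, r0, r0 ; 0/1/0/4/14/11/14/65521
#2 xor  r4, r0, r7 ; 0/1/0/4/65521/11/14/65521
#3 beq  r0, r2, L9 ; 0/1/0/4/65521/11/14/65521 ; →target
#4 slti  r4, r6, 3 ; 0/1/0/4/0/11/14/65521
#9 slt  r2, r2, r1 ; 0/1/1/4/0/11/14/65521
#10 ori   r5, r6, 4 ; 0/1/1/4/0/14/14/65521
#11 andi  r6, r4, 15 ; 0/1/1/4/0/14/0/65521
#12 ori   r3, r0, 5 ; 0/1/1/5/0/14/0/65521

0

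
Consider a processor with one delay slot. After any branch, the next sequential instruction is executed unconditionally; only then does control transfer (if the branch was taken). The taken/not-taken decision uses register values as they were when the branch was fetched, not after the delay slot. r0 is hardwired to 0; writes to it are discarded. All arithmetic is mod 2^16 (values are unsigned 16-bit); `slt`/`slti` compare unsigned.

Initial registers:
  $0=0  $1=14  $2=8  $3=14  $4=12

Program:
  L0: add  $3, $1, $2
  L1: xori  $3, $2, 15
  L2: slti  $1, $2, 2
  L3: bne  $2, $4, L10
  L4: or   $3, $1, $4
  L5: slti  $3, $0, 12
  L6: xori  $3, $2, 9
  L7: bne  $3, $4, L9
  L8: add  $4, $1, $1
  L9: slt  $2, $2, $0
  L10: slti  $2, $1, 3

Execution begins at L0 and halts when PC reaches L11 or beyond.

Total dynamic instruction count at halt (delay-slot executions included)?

  step pc=0: add  $3, $1, $2  regs=(0,14,8,22,12)
  step pc=1: xori  $3, $2, 15  regs=(0,14,8,7,12)
  step pc=2: slti  $1, $2, 2  regs=(0,0,8,7,12)
  step pc=3: bne  $2, $4, L10  cond=T  regs=(0,0,8,7,12)
  step pc=4: or   $3, $1, $4  regs=(0,0,8,12,12)
  step pc=10: slti  $2, $1, 3  regs=(0,0,1,12,12)

6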